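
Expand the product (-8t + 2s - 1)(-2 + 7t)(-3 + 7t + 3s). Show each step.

-13t + 231t^2 - 43st - 392t^3 - 70st^2 + 18s - 12s^2 + 42s^2t - 6

(-8t + 2s - 1)(-2 + 7t)(-3 + 7t + 3s)
= (16t - 56t^2 - 4s + 14st + 2 - 7t)(-3 + 7t + 3s)    [distributive law]
= (9t - 56t^2 - 4s + 14st + 2)(-3 + 7t + 3s)    [combine like terms]
= -27t + 63t^2 + 27st + 168t^2 - 392t^3 - 168st^2 + 12s - 28st - 12s^2 - 42st + 98st^2 + 42s^2t - 6 + 14t + 6s    [distributive law]
= -13t + 231t^2 - 43st - 392t^3 - 70st^2 + 18s - 12s^2 + 42s^2t - 6    [combine like terms]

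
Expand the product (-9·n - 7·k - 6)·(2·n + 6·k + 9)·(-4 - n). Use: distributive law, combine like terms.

(-9·n - 7·k - 6)·(2·n + 6·k + 9)·(-4 - n)
= (-18·n² - 54·k·n - 81·n - 14·k·n - 42·k² - 63·k - 12·n - 36·k - 54)·(-4 - n)    [distributive law]
= (-18·n² - 68·k·n - 93·n - 42·k² - 99·k - 54)·(-4 - n)    [combine like terms]
= 72·n² + 18·n³ + 272·k·n + 68·k·n² + 372·n + 93·n² + 168·k² + 42·k²·n + 396·k + 99·k·n + 216 + 54·n    [distributive law]
= 165·n² + 18·n³ + 371·k·n + 68·k·n² + 426·n + 168·k² + 42·k²·n + 396·k + 216    [combine like terms]

165·n² + 18·n³ + 371·k·n + 68·k·n² + 426·n + 168·k² + 42·k²·n + 396·k + 216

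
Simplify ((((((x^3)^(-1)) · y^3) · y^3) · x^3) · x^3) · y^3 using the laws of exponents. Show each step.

((((((x^3)^(-1)) · y^3) · y^3) · x^3) · x^3) · y^3
= ((((x^(-3) · y^3) · y^3) · x^3) · x^3) · y^3    [power of a power]
= x^3·y^9    [product of powers]

x^3·y^9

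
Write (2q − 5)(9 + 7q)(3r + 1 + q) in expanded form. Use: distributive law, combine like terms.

−51qr − 62q − 3q² + 42q²r + 14q³ − 135r − 45

(2q − 5)(9 + 7q)(3r + 1 + q)
= (18q + 14q² − 45 − 35q)(3r + 1 + q)    [distributive law]
= (−17q + 14q² − 45)(3r + 1 + q)    [combine like terms]
= −51qr − 17q − 17q² + 42q²r + 14q² + 14q³ − 135r − 45 − 45q    [distributive law]
= −51qr − 62q − 3q² + 42q²r + 14q³ − 135r − 45    [combine like terms]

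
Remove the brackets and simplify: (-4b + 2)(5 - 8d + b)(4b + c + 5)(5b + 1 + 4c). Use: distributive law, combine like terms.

-476b^3 - 342b^2 - 462b^2c - 168bc - 72bc^2 + 200b + 640b^3d + 608b^2d + 672b^2cd + 336bcd + 128bc^2d - 304bd - 80b^4 - 84b^3c - 16b^2c^2 + 210c + 40c^2 + 50 - 336cd - 64c^2d - 80d

(-4b + 2)(5 - 8d + b)(4b + c + 5)(5b + 1 + 4c)
= (-20b + 32bd - 4b^2 + 10 - 16d + 2b)(4b + c + 5)(5b + 1 + 4c)    [distributive law]
= (-18b + 32bd - 4b^2 + 10 - 16d)(4b + c + 5)(5b + 1 + 4c)    [combine like terms]
= (-72b^2 - 18bc - 90b + 128b^2d + 32bcd + 160bd - 16b^3 - 4b^2c - 20b^2 + 40b + 10c + 50 - 64bd - 16cd - 80d)(5b + 1 + 4c)    [distributive law]
= (-92b^2 - 18bc - 50b + 128b^2d + 32bcd + 96bd - 16b^3 - 4b^2c + 10c + 50 - 16cd - 80d)(5b + 1 + 4c)    [combine like terms]
= -460b^3 - 92b^2 - 368b^2c - 90b^2c - 18bc - 72bc^2 - 250b^2 - 50b - 200bc + 640b^3d + 128b^2d + 512b^2cd + 160b^2cd + 32bcd + 128bc^2d + 480b^2d + 96bd + 384bcd - 80b^4 - 16b^3 - 64b^3c - 20b^3c - 4b^2c - 16b^2c^2 + 50bc + 10c + 40c^2 + 250b + 50 + 200c - 80bcd - 16cd - 64c^2d - 400bd - 80d - 320cd    [distributive law]
= -476b^3 - 342b^2 - 462b^2c - 168bc - 72bc^2 + 200b + 640b^3d + 608b^2d + 672b^2cd + 336bcd + 128bc^2d - 304bd - 80b^4 - 84b^3c - 16b^2c^2 + 210c + 40c^2 + 50 - 336cd - 64c^2d - 80d    [combine like terms]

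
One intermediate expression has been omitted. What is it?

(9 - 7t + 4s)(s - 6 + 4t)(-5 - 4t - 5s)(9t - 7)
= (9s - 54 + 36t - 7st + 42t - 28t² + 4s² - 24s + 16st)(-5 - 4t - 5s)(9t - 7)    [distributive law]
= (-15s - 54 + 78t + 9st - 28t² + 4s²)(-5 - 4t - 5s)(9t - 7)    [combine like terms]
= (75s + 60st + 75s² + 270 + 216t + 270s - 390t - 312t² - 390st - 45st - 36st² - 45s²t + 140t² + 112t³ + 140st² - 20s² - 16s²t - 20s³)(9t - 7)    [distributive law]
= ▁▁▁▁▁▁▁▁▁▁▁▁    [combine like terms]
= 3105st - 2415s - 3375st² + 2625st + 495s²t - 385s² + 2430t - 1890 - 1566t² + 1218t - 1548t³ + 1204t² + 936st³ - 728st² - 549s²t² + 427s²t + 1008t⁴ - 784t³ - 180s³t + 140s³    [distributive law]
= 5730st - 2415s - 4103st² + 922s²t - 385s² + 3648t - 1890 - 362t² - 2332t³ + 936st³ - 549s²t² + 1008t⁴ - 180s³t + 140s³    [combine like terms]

By combine like terms:

(345s - 375st + 55s² + 270 - 174t - 172t² + 104st² - 61s²t + 112t³ - 20s³)(9t - 7)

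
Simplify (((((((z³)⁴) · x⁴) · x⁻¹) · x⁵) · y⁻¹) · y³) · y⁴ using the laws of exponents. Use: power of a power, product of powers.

x⁸·y⁶·z¹²

(((((((z³)⁴) · x⁴) · x⁻¹) · x⁵) · y⁻¹) · y³) · y⁴
= (((((z¹² · x⁴) · x⁻¹) · x⁵) · y⁻¹) · y³) · y⁴    [power of a power]
= x⁸·y⁶·z¹²    [product of powers]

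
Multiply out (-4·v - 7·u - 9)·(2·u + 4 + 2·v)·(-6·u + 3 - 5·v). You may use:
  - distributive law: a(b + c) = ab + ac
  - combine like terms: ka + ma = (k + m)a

(-4·v - 7·u - 9)·(2·u + 4 + 2·v)·(-6·u + 3 - 5·v)
= (-8·u·v - 16·v - 8·v^2 - 14·u^2 - 28·u - 14·u·v - 18·u - 36 - 18·v)·(-6·u + 3 - 5·v)    [distributive law]
= (-22·u·v - 34·v - 8·v^2 - 14·u^2 - 46·u - 36)·(-6·u + 3 - 5·v)    [combine like terms]
= 132·u^2·v - 66·u·v + 110·u·v^2 + 204·u·v - 102·v + 170·v^2 + 48·u·v^2 - 24·v^2 + 40·v^3 + 84·u^3 - 42·u^2 + 70·u^2·v + 276·u^2 - 138·u + 230·u·v + 216·u - 108 + 180·v    [distributive law]
= 202·u^2·v + 368·u·v + 158·u·v^2 + 78·v + 146·v^2 + 40·v^3 + 84·u^3 + 234·u^2 + 78·u - 108    [combine like terms]

202·u^2·v + 368·u·v + 158·u·v^2 + 78·v + 146·v^2 + 40·v^3 + 84·u^3 + 234·u^2 + 78·u - 108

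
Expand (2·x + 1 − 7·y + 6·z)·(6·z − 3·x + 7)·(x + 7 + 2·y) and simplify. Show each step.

−6·x^2·z + 6·x·z − 54·x·y·z − 6·x^3 − 31·x^2 + 9·x^2·y + 84·x + 120·x·y + 336·z − 198·y·z + 49 − 329·y − 84·y^2·z + 42·x·y^2 − 98·y^2 + 36·x·z^2 + 252·z^2 + 72·y·z^2

(2·x + 1 − 7·y + 6·z)·(6·z − 3·x + 7)·(x + 7 + 2·y)
= (12·x·z − 6·x^2 + 14·x + 6·z − 3·x + 7 − 42·y·z + 21·x·y − 49·y + 36·z^2 − 18·x·z + 42·z)·(x + 7 + 2·y)    [distributive law]
= (−6·x·z − 6·x^2 + 11·x + 48·z + 7 − 42·y·z + 21·x·y − 49·y + 36·z^2)·(x + 7 + 2·y)    [combine like terms]
= −6·x^2·z − 42·x·z − 12·x·y·z − 6·x^3 − 42·x^2 − 12·x^2·y + 11·x^2 + 77·x + 22·x·y + 48·x·z + 336·z + 96·y·z + 7·x + 49 + 14·y − 42·x·y·z − 294·y·z − 84·y^2·z + 21·x^2·y + 147·x·y + 42·x·y^2 − 49·x·y − 343·y − 98·y^2 + 36·x·z^2 + 252·z^2 + 72·y·z^2    [distributive law]
= −6·x^2·z + 6·x·z − 54·x·y·z − 6·x^3 − 31·x^2 + 9·x^2·y + 84·x + 120·x·y + 336·z − 198·y·z + 49 − 329·y − 84·y^2·z + 42·x·y^2 − 98·y^2 + 36·x·z^2 + 252·z^2 + 72·y·z^2    [combine like terms]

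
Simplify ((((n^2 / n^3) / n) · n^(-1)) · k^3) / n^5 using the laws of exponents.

k^3n^(-8)

((((n^2 / n^3) / n) · n^(-1)) · k^3) / n^5
= (((n^(-1) / n) · n^(-1)) · k^3) / n^5    [quotient of powers]
= ((n^(-2) · n^(-1)) · k^3) / n^5    [quotient of powers]
= (n^(-3) · k^3) / n^5    [product of powers]
= k^3n^(-8)    [quotient of powers]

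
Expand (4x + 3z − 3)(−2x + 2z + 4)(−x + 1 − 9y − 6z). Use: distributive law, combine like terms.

8x³ − 30x² + 72x²y + 46x²z − 136xz − 18xyz − 18xz² + 34x − 198xy − 30z² − 54yz² − 36z³ + 78z − 54yz − 12 + 108y

(4x + 3z − 3)(−2x + 2z + 4)(−x + 1 − 9y − 6z)
= (−8x² + 8xz + 16x − 6xz + 6z² + 12z + 6x − 6z − 12)(−x + 1 − 9y − 6z)    [distributive law]
= (−8x² + 2xz + 22x + 6z² + 6z − 12)(−x + 1 − 9y − 6z)    [combine like terms]
= 8x³ − 8x² + 72x²y + 48x²z − 2x²z + 2xz − 18xyz − 12xz² − 22x² + 22x − 198xy − 132xz − 6xz² + 6z² − 54yz² − 36z³ − 6xz + 6z − 54yz − 36z² + 12x − 12 + 108y + 72z    [distributive law]
= 8x³ − 30x² + 72x²y + 46x²z − 136xz − 18xyz − 18xz² + 34x − 198xy − 30z² − 54yz² − 36z³ + 78z − 54yz − 12 + 108y    [combine like terms]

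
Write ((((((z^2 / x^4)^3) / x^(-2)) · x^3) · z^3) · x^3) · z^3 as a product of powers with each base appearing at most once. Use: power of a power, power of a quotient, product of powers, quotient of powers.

((((((z^2 / x^4)^3) / x^(-2)) · x^3) · z^3) · x^3) · z^3
= (((((((z^2)^3) / ((x^4)^3)) / x^(-2)) · x^3) · z^3) · x^3) · z^3    [power of a quotient]
= (((((z^6 / ((x^4)^3)) / x^(-2)) · x^3) · z^3) · x^3) · z^3    [power of a power]
= (((((z^6 / x^12) / x^(-2)) · x^3) · z^3) · x^3) · z^3    [power of a power]
= x^(-4)·z^12    [quotient of powers; product of powers]

x^(-4)·z^12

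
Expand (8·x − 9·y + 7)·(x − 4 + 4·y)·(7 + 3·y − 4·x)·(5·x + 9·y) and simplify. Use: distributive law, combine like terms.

(8·x − 9·y + 7)·(x − 4 + 4·y)·(7 + 3·y − 4·x)·(5·x + 9·y)
= (8·x^2 − 32·x + 32·x·y − 9·x·y + 36·y − 36·y^2 + 7·x − 28 + 28·y)·(7 + 3·y − 4·x)·(5·x + 9·y)    [distributive law]
= (8·x^2 − 25·x + 23·x·y + 64·y − 36·y^2 − 28)·(7 + 3·y − 4·x)·(5·x + 9·y)    [combine like terms]
= (56·x^2 + 24·x^2·y − 32·x^3 − 175·x − 75·x·y + 100·x^2 + 161·x·y + 69·x·y^2 − 92·x^2·y + 448·y + 192·y^2 − 256·x·y − 252·y^2 − 108·y^3 + 144·x·y^2 − 196 − 84·y + 112·x)·(5·x + 9·y)    [distributive law]
= (156·x^2 − 68·x^2·y − 32·x^3 − 63·x − 170·x·y + 213·x·y^2 + 364·y − 60·y^2 − 108·y^3 − 196)·(5·x + 9·y)    [combine like terms]
= 780·x^3 + 1404·x^2·y − 340·x^3·y − 612·x^2·y^2 − 160·x^4 − 288·x^3·y − 315·x^2 − 567·x·y − 850·x^2·y − 1530·x·y^2 + 1065·x^2·y^2 + 1917·x·y^3 + 1820·x·y + 3276·y^2 − 300·x·y^2 − 540·y^3 − 540·x·y^3 − 972·y^4 − 980·x − 1764·y    [distributive law]
= 780·x^3 + 554·x^2·y − 628·x^3·y + 453·x^2·y^2 − 160·x^4 − 315·x^2 + 1253·x·y − 1830·x·y^2 + 1377·x·y^3 + 3276·y^2 − 540·y^3 − 972·y^4 − 980·x − 1764·y    [combine like terms]

780·x^3 + 554·x^2·y − 628·x^3·y + 453·x^2·y^2 − 160·x^4 − 315·x^2 + 1253·x·y − 1830·x·y^2 + 1377·x·y^3 + 3276·y^2 − 540·y^3 − 972·y^4 − 980·x − 1764·y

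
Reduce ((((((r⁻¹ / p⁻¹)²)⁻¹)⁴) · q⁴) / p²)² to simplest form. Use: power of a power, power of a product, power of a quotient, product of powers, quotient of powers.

((((((r⁻¹ / p⁻¹)²)⁻¹)⁴) · q⁴) / p²)²
= ((((((r⁻¹ / p⁻¹)²)⁻¹)⁴) · q⁴)²) / ((p²)²)    [power of a quotient]
= ((((((r⁻¹ / p⁻¹)²)⁻¹)⁴)²) · ((q⁴)²)) / ((p²)²)    [power of a product]
= (((((r⁻¹ / p⁻¹)²)⁻¹)⁸) · ((q⁴)²)) / ((p²)²)    [power of a power]
= ((((r⁻¹ / p⁻¹)²)⁻⁸) · ((q⁴)²)) / ((p²)²)    [power of a power]
= (((r⁻¹ / p⁻¹)⁻¹⁶) · ((q⁴)²)) / ((p²)²)    [power of a power]
= ((((r⁻¹)⁻¹⁶) / ((p⁻¹)⁻¹⁶)) · ((q⁴)²)) / ((p²)²)    [power of a quotient]
= ((r¹⁶ / ((p⁻¹)⁻¹⁶)) · ((q⁴)²)) / ((p²)²)    [power of a power]
= ((r¹⁶ / p¹⁶) · ((q⁴)²)) / ((p²)²)    [power of a power]
= ((r¹⁶ / p¹⁶) · q⁸) / ((p²)²)    [power of a power]
= ((r¹⁶ / p¹⁶) · q⁸) / p⁴    [power of a power]
= p⁻²⁰·q⁸·r¹⁶    [quotient of powers; product of powers]

p⁻²⁰·q⁸·r¹⁶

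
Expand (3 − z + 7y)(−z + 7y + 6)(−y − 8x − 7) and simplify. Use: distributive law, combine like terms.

107yz + 72xz + 63z − 406y^2 − 504xy − 459y − 144x − 126 − yz^2 − 8xz^2 − 7z^2 + 14y^2z + 112xyz − 49y^3 − 392xy^2

(3 − z + 7y)(−z + 7y + 6)(−y − 8x − 7)
= (−3z + 21y + 18 + z^2 − 7yz − 6z − 7yz + 49y^2 + 42y)(−y − 8x − 7)    [distributive law]
= (−9z + 63y + 18 + z^2 − 14yz + 49y^2)(−y − 8x − 7)    [combine like terms]
= 9yz + 72xz + 63z − 63y^2 − 504xy − 441y − 18y − 144x − 126 − yz^2 − 8xz^2 − 7z^2 + 14y^2z + 112xyz + 98yz − 49y^3 − 392xy^2 − 343y^2    [distributive law]
= 107yz + 72xz + 63z − 406y^2 − 504xy − 459y − 144x − 126 − yz^2 − 8xz^2 − 7z^2 + 14y^2z + 112xyz − 49y^3 − 392xy^2    [combine like terms]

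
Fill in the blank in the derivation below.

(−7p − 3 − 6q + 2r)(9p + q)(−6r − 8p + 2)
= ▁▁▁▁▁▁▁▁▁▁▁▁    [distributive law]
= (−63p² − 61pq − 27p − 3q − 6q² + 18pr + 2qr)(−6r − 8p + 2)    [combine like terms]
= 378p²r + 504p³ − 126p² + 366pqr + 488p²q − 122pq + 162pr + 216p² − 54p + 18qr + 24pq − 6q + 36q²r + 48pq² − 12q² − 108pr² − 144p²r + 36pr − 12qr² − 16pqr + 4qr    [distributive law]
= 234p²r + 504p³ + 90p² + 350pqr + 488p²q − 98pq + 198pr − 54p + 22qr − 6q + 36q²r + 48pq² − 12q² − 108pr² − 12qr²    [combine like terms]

By distributive law:

(−63p² − 7pq − 27p − 3q − 54pq − 6q² + 18pr + 2qr)(−6r − 8p + 2)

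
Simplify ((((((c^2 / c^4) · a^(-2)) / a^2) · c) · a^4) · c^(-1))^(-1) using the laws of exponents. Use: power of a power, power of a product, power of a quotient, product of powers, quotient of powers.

c^2

((((((c^2 / c^4) · a^(-2)) / a^2) · c) · a^4) · c^(-1))^(-1)
= ((((((c^2 / c^4) · a^(-2)) / a^2) · c) · a^4)^(-1)) · ((c^(-1))^(-1))    [power of a product]
= ((((((c^2 / c^4) · a^(-2)) / a^2) · c)^(-1)) · ((a^4)^(-1))) · ((c^(-1))^(-1))    [power of a product]
= ((((((c^2 / c^4) · a^(-2)) / a^2)^(-1)) · (c^(-1))) · ((a^4)^(-1))) · ((c^(-1))^(-1))    [power of a product]
= ((((((c^2 / c^4) · a^(-2))^(-1)) / ((a^2)^(-1))) · (c^(-1))) · ((a^4)^(-1))) · ((c^(-1))^(-1))    [power of a quotient]
= ((((((c^2 / c^4)^(-1)) · ((a^(-2))^(-1))) / ((a^2)^(-1))) · (c^(-1))) · ((a^4)^(-1))) · ((c^(-1))^(-1))    [power of a product]
= (((((((c^2)^(-1)) / ((c^4)^(-1))) · ((a^(-2))^(-1))) / ((a^2)^(-1))) · (c^(-1))) · ((a^4)^(-1))) · ((c^(-1))^(-1))    [power of a quotient]
= (((((c^(-2) / ((c^4)^(-1))) · ((a^(-2))^(-1))) / ((a^2)^(-1))) · (c^(-1))) · ((a^4)^(-1))) · ((c^(-1))^(-1))    [power of a power]
= (((((c^(-2) / c^(-4)) · ((a^(-2))^(-1))) / ((a^2)^(-1))) · (c^(-1))) · ((a^4)^(-1))) · ((c^(-1))^(-1))    [power of a power]
= ((((c^2 · ((a^(-2))^(-1))) / ((a^2)^(-1))) · (c^(-1))) · ((a^4)^(-1))) · ((c^(-1))^(-1))    [quotient of powers]
= ((((c^2 · a^2) / ((a^2)^(-1))) · (c^(-1))) · ((a^4)^(-1))) · ((c^(-1))^(-1))    [power of a power]
= ((((c^2 · a^2) / a^(-2)) · (c^(-1))) · ((a^4)^(-1))) · ((c^(-1))^(-1))    [power of a power]
= ((((c^2 · a^2) / a^(-2)) · c^(-1)) · a^(-4)) · ((c^(-1))^(-1))    [power of a power]
= ((((c^2 · a^2) / a^(-2)) · c^(-1)) · a^(-4)) · c    [power of a power]
= c^2    [quotient of powers; product of powers]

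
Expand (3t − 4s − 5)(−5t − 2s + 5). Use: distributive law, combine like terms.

−15t^2 + 14st + 40t + 8s^2 − 10s − 25

(3t − 4s − 5)(−5t − 2s + 5)
= −15t^2 − 6st + 15t + 20st + 8s^2 − 20s + 25t + 10s − 25    [distributive law]
= −15t^2 + 14st + 40t + 8s^2 − 10s − 25    [combine like terms]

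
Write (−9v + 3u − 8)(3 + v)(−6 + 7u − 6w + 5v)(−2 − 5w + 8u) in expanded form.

(−9v + 3u − 8)(3 + v)(−6 + 7u − 6w + 5v)(−2 − 5w + 8u)
= (−27v − 9v^2 + 9u + 3uv − 24 − 8v)(−6 + 7u − 6w + 5v)(−2 − 5w + 8u)    [distributive law]
= (−35v − 9v^2 + 9u + 3uv − 24)(−6 + 7u − 6w + 5v)(−2 − 5w + 8u)    [combine like terms]
= (210v − 245uv + 210vw − 175v^2 + 54v^2 − 63uv^2 + 54v^2w − 45v^3 − 54u + 63u^2 − 54uw + 45uv − 18uv + 21u^2v − 18uvw + 15uv^2 + 144 − 168u + 144w − 120v)(−2 − 5w + 8u)    [distributive law]
= (90v − 218uv + 210vw − 121v^2 − 48uv^2 + 54v^2w − 45v^3 − 222u + 63u^2 − 54uw + 21u^2v − 18uvw + 144 + 144w)(−2 − 5w + 8u)    [combine like terms]
= −180v − 450vw + 720uv + 436uv + 1090uvw − 1744u^2v − 420vw − 1050vw^2 + 1680uvw + 242v^2 + 605v^2w − 968uv^2 + 96uv^2 + 240uv^2w − 384u^2v^2 − 108v^2w − 270v^2w^2 + 432uv^2w + 90v^3 + 225v^3w − 360uv^3 + 444u + 1110uw − 1776u^2 − 126u^2 − 315u^2w + 504u^3 + 108uw + 270uw^2 − 432u^2w − 42u^2v − 105u^2vw + 168u^3v + 36uvw + 90uvw^2 − 144u^2vw − 288 − 720w + 1152u − 288w − 720w^2 + 1152uw    [distributive law]
= −180v − 870vw + 1156uv + 2806uvw − 1786u^2v − 1050vw^2 + 242v^2 + 497v^2w − 872uv^2 + 672uv^2w − 384u^2v^2 − 270v^2w^2 + 90v^3 + 225v^3w − 360uv^3 + 1596u + 2370uw − 1902u^2 − 747u^2w + 504u^3 + 270uw^2 − 249u^2vw + 168u^3v + 90uvw^2 − 288 − 1008w − 720w^2    [combine like terms]

−180v − 870vw + 1156uv + 2806uvw − 1786u^2v − 1050vw^2 + 242v^2 + 497v^2w − 872uv^2 + 672uv^2w − 384u^2v^2 − 270v^2w^2 + 90v^3 + 225v^3w − 360uv^3 + 1596u + 2370uw − 1902u^2 − 747u^2w + 504u^3 + 270uw^2 − 249u^2vw + 168u^3v + 90uvw^2 − 288 − 1008w − 720w^2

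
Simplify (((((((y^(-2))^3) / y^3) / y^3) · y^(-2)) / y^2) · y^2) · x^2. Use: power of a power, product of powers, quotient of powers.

(((((((y^(-2))^3) / y^3) / y^3) · y^(-2)) / y^2) · y^2) · x^2
= (((((y^(-6) / y^3) / y^3) · y^(-2)) / y^2) · y^2) · x^2    [power of a power]
= ((((y^(-9) / y^3) · y^(-2)) / y^2) · y^2) · x^2    [quotient of powers]
= (((y^(-12) · y^(-2)) / y^2) · y^2) · x^2    [quotient of powers]
= ((y^(-14) / y^2) · y^2) · x^2    [product of powers]
= (y^(-16) · y^2) · x^2    [quotient of powers]
= y^(-14) · x^2    [product of powers]
= x^2·y^(-14)    [rearrange]

x^2·y^(-14)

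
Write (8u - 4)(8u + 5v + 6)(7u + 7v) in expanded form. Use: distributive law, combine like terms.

(8u - 4)(8u + 5v + 6)(7u + 7v)
= (64u² + 40uv + 48u - 32u - 20v - 24)(7u + 7v)    [distributive law]
= (64u² + 40uv + 16u - 20v - 24)(7u + 7v)    [combine like terms]
= 448u³ + 448u²v + 280u²v + 280uv² + 112u² + 112uv - 140uv - 140v² - 168u - 168v    [distributive law]
= 448u³ + 728u²v + 280uv² + 112u² - 28uv - 140v² - 168u - 168v    [combine like terms]

448u³ + 728u²v + 280uv² + 112u² - 28uv - 140v² - 168u - 168v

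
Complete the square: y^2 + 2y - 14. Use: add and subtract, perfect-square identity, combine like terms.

(y + 1)^2 - 15

y^2 + 2y - 14
= y^2 + 2y + 1 - 1 - 14    [add and subtract 1]
= (y + 1)^2 - 1 - 14    [perfect-square identity]
= (y + 1)^2 - 15    [combine constants]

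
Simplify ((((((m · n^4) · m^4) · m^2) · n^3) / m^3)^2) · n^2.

m^8n^16

((((((m · n^4) · m^4) · m^2) · n^3) / m^3)^2) · n^2
= ((((((m · n^4) · m^4) · m^2) · n^3)^2) / ((m^3)^2)) · n^2    [power of a quotient]
= ((((((m · n^4) · m^4) · m^2)^2) · ((n^3)^2)) / ((m^3)^2)) · n^2    [power of a product]
= ((((((m · n^4) · m^4)^2) · ((m^2)^2)) · ((n^3)^2)) / ((m^3)^2)) · n^2    [power of a product]
= ((((((m · n^4)^2) · ((m^4)^2)) · ((m^2)^2)) · ((n^3)^2)) / ((m^3)^2)) · n^2    [power of a product]
= ((((((m^2) · ((n^4)^2)) · ((m^4)^2)) · ((m^2)^2)) · ((n^3)^2)) / ((m^3)^2)) · n^2    [power of a product]
= (((((m^2 · n^8) · ((m^4)^2)) · ((m^2)^2)) · ((n^3)^2)) / ((m^3)^2)) · n^2    [power of a power]
= (((((m^2 · n^8) · m^8) · ((m^2)^2)) · ((n^3)^2)) / ((m^3)^2)) · n^2    [power of a power]
= (((((m^2 · n^8) · m^8) · m^4) · ((n^3)^2)) / ((m^3)^2)) · n^2    [power of a power]
= (((((m^2 · n^8) · m^8) · m^4) · n^6) / ((m^3)^2)) · n^2    [power of a power]
= (((((m^2 · n^8) · m^8) · m^4) · n^6) / m^6) · n^2    [power of a power]
= m^8n^16    [quotient of powers; product of powers]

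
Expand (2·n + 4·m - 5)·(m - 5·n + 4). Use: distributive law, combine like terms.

(2·n + 4·m - 5)·(m - 5·n + 4)
= 2·m·n - 10·n^2 + 8·n + 4·m^2 - 20·m·n + 16·m - 5·m + 25·n - 20    [distributive law]
= -18·m·n - 10·n^2 + 33·n + 4·m^2 + 11·m - 20    [combine like terms]

-18·m·n - 10·n^2 + 33·n + 4·m^2 + 11·m - 20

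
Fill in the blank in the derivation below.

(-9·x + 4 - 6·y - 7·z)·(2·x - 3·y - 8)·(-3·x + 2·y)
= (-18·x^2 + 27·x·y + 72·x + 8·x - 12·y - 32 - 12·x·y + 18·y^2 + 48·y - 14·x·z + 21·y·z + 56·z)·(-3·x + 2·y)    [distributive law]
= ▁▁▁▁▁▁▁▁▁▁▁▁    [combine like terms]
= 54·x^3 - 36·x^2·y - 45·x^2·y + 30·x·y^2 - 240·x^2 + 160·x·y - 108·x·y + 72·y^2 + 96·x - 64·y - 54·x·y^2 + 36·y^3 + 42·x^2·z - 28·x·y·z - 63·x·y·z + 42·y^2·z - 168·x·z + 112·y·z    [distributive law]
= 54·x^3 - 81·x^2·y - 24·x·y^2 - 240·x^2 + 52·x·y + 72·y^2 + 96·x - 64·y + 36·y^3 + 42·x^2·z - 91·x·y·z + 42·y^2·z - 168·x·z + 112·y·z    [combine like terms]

After combine like terms, the bracketed line is:

(-18·x^2 + 15·x·y + 80·x + 36·y - 32 + 18·y^2 - 14·x·z + 21·y·z + 56·z)·(-3·x + 2·y)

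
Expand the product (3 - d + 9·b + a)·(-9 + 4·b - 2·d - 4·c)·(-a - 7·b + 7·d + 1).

(3 - d + 9·b + a)·(-9 + 4·b - 2·d - 4·c)·(-a - 7·b + 7·d + 1)
= (-27 + 12·b - 6·d - 12·c + 9·d - 4·b·d + 2·d^2 + 4·c·d - 81·b + 36·b^2 - 18·b·d - 36·b·c - 9·a + 4·a·b - 2·a·d - 4·a·c)·(-a - 7·b + 7·d + 1)    [distributive law]
= (-27 - 69·b + 3·d - 12·c - 22·b·d + 2·d^2 + 4·c·d + 36·b^2 - 36·b·c - 9·a + 4·a·b - 2·a·d - 4·a·c)·(-a - 7·b + 7·d + 1)    [combine like terms]
= 27·a + 189·b - 189·d - 27 + 69·a·b + 483·b^2 - 483·b·d - 69·b - 3·a·d - 21·b·d + 21·d^2 + 3·d + 12·a·c + 84·b·c - 84·c·d - 12·c + 22·a·b·d + 154·b^2·d - 154·b·d^2 - 22·b·d - 2·a·d^2 - 14·b·d^2 + 14·d^3 + 2·d^2 - 4·a·c·d - 28·b·c·d + 28·c·d^2 + 4·c·d - 36·a·b^2 - 252·b^3 + 252·b^2·d + 36·b^2 + 36·a·b·c + 252·b^2·c - 252·b·c·d - 36·b·c + 9·a^2 + 63·a·b - 63·a·d - 9·a - 4·a^2·b - 28·a·b^2 + 28·a·b·d + 4·a·b + 2·a^2·d + 14·a·b·d - 14·a·d^2 - 2·a·d + 4·a^2·c + 28·a·b·c - 28·a·c·d - 4·a·c    [distributive law]
= 18·a + 120·b - 186·d - 27 + 136·a·b + 519·b^2 - 526·b·d - 68·a·d + 23·d^2 + 8·a·c + 48·b·c - 80·c·d - 12·c + 64·a·b·d + 406·b^2·d - 168·b·d^2 - 16·a·d^2 + 14·d^3 - 32·a·c·d - 280·b·c·d + 28·c·d^2 - 64·a·b^2 - 252·b^3 + 64·a·b·c + 252·b^2·c + 9·a^2 - 4·a^2·b + 2·a^2·d + 4·a^2·c    [combine like terms]

18·a + 120·b - 186·d - 27 + 136·a·b + 519·b^2 - 526·b·d - 68·a·d + 23·d^2 + 8·a·c + 48·b·c - 80·c·d - 12·c + 64·a·b·d + 406·b^2·d - 168·b·d^2 - 16·a·d^2 + 14·d^3 - 32·a·c·d - 280·b·c·d + 28·c·d^2 - 64·a·b^2 - 252·b^3 + 64·a·b·c + 252·b^2·c + 9·a^2 - 4·a^2·b + 2·a^2·d + 4·a^2·c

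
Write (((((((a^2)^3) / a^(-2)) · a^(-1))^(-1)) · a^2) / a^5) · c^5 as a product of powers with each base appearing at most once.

a^(-10)c^5

(((((((a^2)^3) / a^(-2)) · a^(-1))^(-1)) · a^2) / a^5) · c^5
= (((((((a^2)^3) / a^(-2))^(-1)) · ((a^(-1))^(-1))) · a^2) / a^5) · c^5    [power of a product]
= (((((((a^2)^3)^(-1)) / ((a^(-2))^(-1))) · ((a^(-1))^(-1))) · a^2) / a^5) · c^5    [power of a quotient]
= ((((((a^2)^(-3)) / ((a^(-2))^(-1))) · ((a^(-1))^(-1))) · a^2) / a^5) · c^5    [power of a power]
= ((((a^(-6) / ((a^(-2))^(-1))) · ((a^(-1))^(-1))) · a^2) / a^5) · c^5    [power of a power]
= ((((a^(-6) / a^2) · ((a^(-1))^(-1))) · a^2) / a^5) · c^5    [power of a power]
= (((a^(-8) · ((a^(-1))^(-1))) · a^2) / a^5) · c^5    [quotient of powers]
= (((a^(-8) · a) · a^2) / a^5) · c^5    [power of a power]
= ((a^(-7) · a^2) / a^5) · c^5    [product of powers]
= (a^(-5) / a^5) · c^5    [product of powers]
= a^(-10) · c^5    [quotient of powers]
= a^(-10)c^5    [rearrange]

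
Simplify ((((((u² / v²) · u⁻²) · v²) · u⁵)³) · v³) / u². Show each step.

((((((u² / v²) · u⁻²) · v²) · u⁵)³) · v³) / u²
= ((((((u² / v²) · u⁻²) · v²)³) · ((u⁵)³)) · v³) / u²    [power of a product]
= ((((((u² / v²) · u⁻²)³) · ((v²)³)) · ((u⁵)³)) · v³) / u²    [power of a product]
= ((((((u² / v²)³) · ((u⁻²)³)) · ((v²)³)) · ((u⁵)³)) · v³) / u²    [power of a product]
= (((((((u²)³) / ((v²)³)) · ((u⁻²)³)) · ((v²)³)) · ((u⁵)³)) · v³) / u²    [power of a quotient]
= (((((u⁶ / ((v²)³)) · ((u⁻²)³)) · ((v²)³)) · ((u⁵)³)) · v³) / u²    [power of a power]
= (((((u⁶ / v⁶) · ((u⁻²)³)) · ((v²)³)) · ((u⁵)³)) · v³) / u²    [power of a power]
= (((((u⁶ / v⁶) · u⁻⁶) · ((v²)³)) · ((u⁵)³)) · v³) / u²    [power of a power]
= (((((u⁶ / v⁶) · u⁻⁶) · v⁶) · ((u⁵)³)) · v³) / u²    [power of a power]
= (((((u⁶ / v⁶) · u⁻⁶) · v⁶) · u¹⁵) · v³) / u²    [power of a power]
= u¹³·v³    [quotient of powers; product of powers]

u¹³·v³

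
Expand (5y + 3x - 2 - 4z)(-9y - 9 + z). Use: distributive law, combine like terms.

(5y + 3x - 2 - 4z)(-9y - 9 + z)
= -45y^2 - 45y + 5yz - 27xy - 27x + 3xz + 18y + 18 - 2z + 36yz + 36z - 4z^2    [distributive law]
= -45y^2 - 27y + 41yz - 27xy - 27x + 3xz + 18 + 34z - 4z^2    [combine like terms]

-45y^2 - 27y + 41yz - 27xy - 27x + 3xz + 18 + 34z - 4z^2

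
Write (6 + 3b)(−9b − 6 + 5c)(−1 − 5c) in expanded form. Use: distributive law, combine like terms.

72b + 345bc + 36 + 150c − 150c^2 + 27b^2 + 135b^2c − 75bc^2

(6 + 3b)(−9b − 6 + 5c)(−1 − 5c)
= (−54b − 36 + 30c − 27b^2 − 18b + 15bc)(−1 − 5c)    [distributive law]
= (−72b − 36 + 30c − 27b^2 + 15bc)(−1 − 5c)    [combine like terms]
= 72b + 360bc + 36 + 180c − 30c − 150c^2 + 27b^2 + 135b^2c − 15bc − 75bc^2    [distributive law]
= 72b + 345bc + 36 + 150c − 150c^2 + 27b^2 + 135b^2c − 75bc^2    [combine like terms]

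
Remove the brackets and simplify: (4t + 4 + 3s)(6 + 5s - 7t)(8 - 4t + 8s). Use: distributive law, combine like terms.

(4t + 4 + 3s)(6 + 5s - 7t)(8 - 4t + 8s)
= (24t + 20st - 28t² + 24 + 20s - 28t + 18s + 15s² - 21st)(8 - 4t + 8s)    [distributive law]
= (-4t - st - 28t² + 24 + 38s + 15s²)(8 - 4t + 8s)    [combine like terms]
= -32t + 16t² - 32st - 8st + 4st² - 8s²t - 224t² + 112t³ - 224st² + 192 - 96t + 192s + 304s - 152st + 304s² + 120s² - 60s²t + 120s³    [distributive law]
= -128t - 208t² - 192st - 220st² - 68s²t + 112t³ + 192 + 496s + 424s² + 120s³    [combine like terms]

-128t - 208t² - 192st - 220st² - 68s²t + 112t³ + 192 + 496s + 424s² + 120s³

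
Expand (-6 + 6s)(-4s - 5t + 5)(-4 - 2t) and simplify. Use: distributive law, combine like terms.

(-6 + 6s)(-4s - 5t + 5)(-4 - 2t)
= (24s + 30t - 30 - 24s^2 - 30st + 30s)(-4 - 2t)    [distributive law]
= (54s + 30t - 30 - 24s^2 - 30st)(-4 - 2t)    [combine like terms]
= -216s - 108st - 120t - 60t^2 + 120 + 60t + 96s^2 + 48s^2t + 120st + 60st^2    [distributive law]
= -216s + 12st - 60t - 60t^2 + 120 + 96s^2 + 48s^2t + 60st^2    [combine like terms]

-216s + 12st - 60t - 60t^2 + 120 + 96s^2 + 48s^2t + 60st^2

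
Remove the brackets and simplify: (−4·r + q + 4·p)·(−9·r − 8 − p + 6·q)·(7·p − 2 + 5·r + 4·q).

92·p·r^2 + 88·r^2 + 180·r^3 − 21·q·r^2 + 128·p·r − 64·r + 154·q·r − 244·p^2·r − 244·p·q·r − 102·q^2·r − 230·p·q + 16·q − 44·q^2 + 145·p^2·q + 134·p·q^2 + 24·q^3 − 216·p^2 + 64·p − 28·p^3

(−4·r + q + 4·p)·(−9·r − 8 − p + 6·q)·(7·p − 2 + 5·r + 4·q)
= (36·r^2 + 32·r + 4·p·r − 24·q·r − 9·q·r − 8·q − p·q + 6·q^2 − 36·p·r − 32·p − 4·p^2 + 24·p·q)·(7·p − 2 + 5·r + 4·q)    [distributive law]
= (36·r^2 + 32·r − 32·p·r − 33·q·r − 8·q + 23·p·q + 6·q^2 − 32·p − 4·p^2)·(7·p − 2 + 5·r + 4·q)    [combine like terms]
= 252·p·r^2 − 72·r^2 + 180·r^3 + 144·q·r^2 + 224·p·r − 64·r + 160·r^2 + 128·q·r − 224·p^2·r + 64·p·r − 160·p·r^2 − 128·p·q·r − 231·p·q·r + 66·q·r − 165·q·r^2 − 132·q^2·r − 56·p·q + 16·q − 40·q·r − 32·q^2 + 161·p^2·q − 46·p·q + 115·p·q·r + 92·p·q^2 + 42·p·q^2 − 12·q^2 + 30·q^2·r + 24·q^3 − 224·p^2 + 64·p − 160·p·r − 128·p·q − 28·p^3 + 8·p^2 − 20·p^2·r − 16·p^2·q    [distributive law]
= 92·p·r^2 + 88·r^2 + 180·r^3 − 21·q·r^2 + 128·p·r − 64·r + 154·q·r − 244·p^2·r − 244·p·q·r − 102·q^2·r − 230·p·q + 16·q − 44·q^2 + 145·p^2·q + 134·p·q^2 + 24·q^3 − 216·p^2 + 64·p − 28·p^3    [combine like terms]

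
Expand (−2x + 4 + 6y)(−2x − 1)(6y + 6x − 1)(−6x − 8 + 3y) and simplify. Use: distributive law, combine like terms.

360x³y + 624x²y + 288x²y² − 144x⁴ + 48x³ + 428x² + 534xy + 612xy² + 120x + 156y + 234y² − 32 − 216xy³ − 108y³

(−2x + 4 + 6y)(−2x − 1)(6y + 6x − 1)(−6x − 8 + 3y)
= (4x² + 2x − 8x − 4 − 12xy − 6y)(6y + 6x − 1)(−6x − 8 + 3y)    [distributive law]
= (4x² − 6x − 4 − 12xy − 6y)(6y + 6x − 1)(−6x − 8 + 3y)    [combine like terms]
= (24x²y + 24x³ − 4x² − 36xy − 36x² + 6x − 24y − 24x + 4 − 72xy² − 72x²y + 12xy − 36y² − 36xy + 6y)(−6x − 8 + 3y)    [distributive law]
= (−48x²y + 24x³ − 40x² − 60xy − 18x − 18y + 4 − 72xy² − 36y²)(−6x − 8 + 3y)    [combine like terms]
= 288x³y + 384x²y − 144x²y² − 144x⁴ − 192x³ + 72x³y + 240x³ + 320x² − 120x²y + 360x²y + 480xy − 180xy² + 108x² + 144x − 54xy + 108xy + 144y − 54y² − 24x − 32 + 12y + 432x²y² + 576xy² − 216xy³ + 216xy² + 288y² − 108y³    [distributive law]
= 360x³y + 624x²y + 288x²y² − 144x⁴ + 48x³ + 428x² + 534xy + 612xy² + 120x + 156y + 234y² − 32 − 216xy³ − 108y³    [combine like terms]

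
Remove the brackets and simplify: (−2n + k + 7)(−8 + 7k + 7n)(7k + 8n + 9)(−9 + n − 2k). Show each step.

(−2n + k + 7)(−8 + 7k + 7n)(7k + 8n + 9)(−9 + n − 2k)
= (16n − 14kn − 14n² − 8k + 7k² + 7kn − 56 + 49k + 49n)(7k + 8n + 9)(−9 + n − 2k)    [distributive law]
= (65n − 7kn − 14n² + 41k + 7k² − 56)(7k + 8n + 9)(−9 + n − 2k)    [combine like terms]
= (455kn + 520n² + 585n − 49k²n − 56kn² − 63kn − 98kn² − 112n³ − 126n² + 287k² + 328kn + 369k + 49k³ + 56k²n + 63k² − 392k − 448n − 504)(−9 + n − 2k)    [distributive law]
= (720kn + 394n² + 137n + 7k²n − 154kn² − 112n³ + 350k² − 23k + 49k³ − 504)(−9 + n − 2k)    [combine like terms]
= −6480kn + 720kn² − 1440k²n − 3546n² + 394n³ − 788kn² − 1233n + 137n² − 274kn − 63k²n + 7k²n² − 14k³n + 1386kn² − 154kn³ + 308k²n² + 1008n³ − 112n⁴ + 224kn³ − 3150k² + 350k²n − 700k³ + 207k − 23kn + 46k² − 441k³ + 49k³n − 98k⁴ + 4536 − 504n + 1008k    [distributive law]
= −6777kn + 1318kn² − 1153k²n − 3409n² + 1402n³ − 1737n + 315k²n² + 35k³n + 70kn³ − 112n⁴ − 3104k² − 1141k³ + 1215k − 98k⁴ + 4536    [combine like terms]

−6777kn + 1318kn² − 1153k²n − 3409n² + 1402n³ − 1737n + 315k²n² + 35k³n + 70kn³ − 112n⁴ − 3104k² − 1141k³ + 1215k − 98k⁴ + 4536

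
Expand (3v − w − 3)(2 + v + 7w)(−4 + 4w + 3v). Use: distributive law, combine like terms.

(3v − w − 3)(2 + v + 7w)(−4 + 4w + 3v)
= (6v + 3v^2 + 21vw − 2w − vw − 7w^2 − 6 − 3v − 21w)(−4 + 4w + 3v)    [distributive law]
= (3v + 3v^2 + 20vw − 23w − 7w^2 − 6)(−4 + 4w + 3v)    [combine like terms]
= −12v + 12vw + 9v^2 − 12v^2 + 12v^2w + 9v^3 − 80vw + 80vw^2 + 60v^2w + 92w − 92w^2 − 69vw + 28w^2 − 28w^3 − 21vw^2 + 24 − 24w − 18v    [distributive law]
= −30v − 137vw − 3v^2 + 72v^2w + 9v^3 + 59vw^2 + 68w − 64w^2 − 28w^3 + 24    [combine like terms]

−30v − 137vw − 3v^2 + 72v^2w + 9v^3 + 59vw^2 + 68w − 64w^2 − 28w^3 + 24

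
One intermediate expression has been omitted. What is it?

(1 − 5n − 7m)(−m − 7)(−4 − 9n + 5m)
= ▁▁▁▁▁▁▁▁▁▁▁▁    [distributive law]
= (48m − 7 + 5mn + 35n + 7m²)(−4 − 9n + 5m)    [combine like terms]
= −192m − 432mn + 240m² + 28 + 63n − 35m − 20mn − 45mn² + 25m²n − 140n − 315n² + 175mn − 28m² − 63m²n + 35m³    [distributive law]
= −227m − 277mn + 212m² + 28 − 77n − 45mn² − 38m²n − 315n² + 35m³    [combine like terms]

Applying distributive law to the line above:

(−m − 7 + 5mn + 35n + 7m² + 49m)(−4 − 9n + 5m)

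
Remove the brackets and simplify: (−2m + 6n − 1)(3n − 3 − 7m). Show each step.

(−2m + 6n − 1)(3n − 3 − 7m)
= −6mn + 6m + 14m^2 + 18n^2 − 18n − 42mn − 3n + 3 + 7m    [distributive law]
= −48mn + 13m + 14m^2 + 18n^2 − 21n + 3    [combine like terms]

−48mn + 13m + 14m^2 + 18n^2 − 21n + 3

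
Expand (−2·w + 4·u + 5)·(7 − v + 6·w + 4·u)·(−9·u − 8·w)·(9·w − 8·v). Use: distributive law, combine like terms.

(−2·w + 4·u + 5)·(7 − v + 6·w + 4·u)·(−9·u − 8·w)·(9·w − 8·v)
= (−14·w + 2·v·w − 12·w² − 8·u·w + 28·u − 4·u·v + 24·u·w + 16·u² + 35 − 5·v + 30·w + 20·u)·(−9·u − 8·w)·(9·w − 8·v)    [distributive law]
= (16·w + 2·v·w − 12·w² + 16·u·w + 48·u − 4·u·v + 16·u² + 35 − 5·v)·(−9·u − 8·w)·(9·w − 8·v)    [combine like terms]
= (−144·u·w − 128·w² − 18·u·v·w − 16·v·w² + 108·u·w² + 96·w³ − 144·u²·w − 128·u·w² − 432·u² − 384·u·w + 36·u²·v + 32·u·v·w − 144·u³ − 128·u²·w − 315·u − 280·w + 45·u·v + 40·v·w)·(9·w − 8·v)    [distributive law]
= (−528·u·w − 128·w² + 14·u·v·w − 16·v·w² − 20·u·w² + 96·w³ − 272·u²·w − 432·u² + 36·u²·v − 144·u³ − 315·u − 280·w + 45·u·v + 40·v·w)·(9·w − 8·v)    [combine like terms]
= −4752·u·w² + 4224·u·v·w − 1152·w³ + 1024·v·w² + 126·u·v·w² − 112·u·v²·w − 144·v·w³ + 128·v²·w² − 180·u·w³ + 160·u·v·w² + 864·w⁴ − 768·v·w³ − 2448·u²·w² + 2176·u²·v·w − 3888·u²·w + 3456·u²·v + 324·u²·v·w − 288·u²·v² − 1296·u³·w + 1152·u³·v − 2835·u·w + 2520·u·v − 2520·w² + 2240·v·w + 405·u·v·w − 360·u·v² + 360·v·w² − 320·v²·w    [distributive law]
= −4752·u·w² + 4629·u·v·w − 1152·w³ + 1384·v·w² + 286·u·v·w² − 112·u·v²·w − 912·v·w³ + 128·v²·w² − 180·u·w³ + 864·w⁴ − 2448·u²·w² + 2500·u²·v·w − 3888·u²·w + 3456·u²·v − 288·u²·v² − 1296·u³·w + 1152·u³·v − 2835·u·w + 2520·u·v − 2520·w² + 2240·v·w − 360·u·v² − 320·v²·w    [combine like terms]

−4752·u·w² + 4629·u·v·w − 1152·w³ + 1384·v·w² + 286·u·v·w² − 112·u·v²·w − 912·v·w³ + 128·v²·w² − 180·u·w³ + 864·w⁴ − 2448·u²·w² + 2500·u²·v·w − 3888·u²·w + 3456·u²·v − 288·u²·v² − 1296·u³·w + 1152·u³·v − 2835·u·w + 2520·u·v − 2520·w² + 2240·v·w − 360·u·v² − 320·v²·w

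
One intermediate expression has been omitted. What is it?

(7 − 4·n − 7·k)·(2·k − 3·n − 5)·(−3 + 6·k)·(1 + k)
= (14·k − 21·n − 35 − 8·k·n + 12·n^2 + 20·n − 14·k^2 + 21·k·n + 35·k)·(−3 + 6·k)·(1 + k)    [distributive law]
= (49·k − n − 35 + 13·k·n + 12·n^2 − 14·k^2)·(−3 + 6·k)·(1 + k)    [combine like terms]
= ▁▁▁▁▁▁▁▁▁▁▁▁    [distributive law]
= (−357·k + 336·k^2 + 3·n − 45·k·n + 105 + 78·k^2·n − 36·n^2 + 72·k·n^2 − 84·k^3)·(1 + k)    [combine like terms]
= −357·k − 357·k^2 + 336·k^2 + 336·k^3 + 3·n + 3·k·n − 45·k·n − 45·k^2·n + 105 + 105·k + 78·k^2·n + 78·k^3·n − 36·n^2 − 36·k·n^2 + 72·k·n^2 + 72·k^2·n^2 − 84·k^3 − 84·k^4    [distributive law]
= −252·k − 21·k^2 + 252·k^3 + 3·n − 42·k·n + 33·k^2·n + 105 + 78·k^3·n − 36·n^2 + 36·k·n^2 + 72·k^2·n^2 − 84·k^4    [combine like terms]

Applying distributive law to the line above:

(−147·k + 294·k^2 + 3·n − 6·k·n + 105 − 210·k − 39·k·n + 78·k^2·n − 36·n^2 + 72·k·n^2 + 42·k^2 − 84·k^3)·(1 + k)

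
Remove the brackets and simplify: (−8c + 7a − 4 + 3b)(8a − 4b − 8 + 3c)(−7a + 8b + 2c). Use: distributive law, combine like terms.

(−8c + 7a − 4 + 3b)(8a − 4b − 8 + 3c)(−7a + 8b + 2c)
= (−64ac + 32bc + 64c − 24c² + 56a² − 28ab − 56a + 21ac − 32a + 16b + 32 − 12c + 24ab − 12b² − 24b + 9bc)(−7a + 8b + 2c)    [distributive law]
= (−43ac + 41bc + 52c − 24c² + 56a² − 4ab − 88a − 8b + 32 − 12b²)(−7a + 8b + 2c)    [combine like terms]
= 301a²c − 344abc − 86ac² − 287abc + 328b²c + 82bc² − 364ac + 416bc + 104c² + 168ac² − 192bc² − 48c³ − 392a³ + 448a²b + 112a²c + 28a²b − 32ab² − 8abc + 616a² − 704ab − 176ac + 56ab − 64b² − 16bc − 224a + 256b + 64c + 84ab² − 96b³ − 24b²c    [distributive law]
= 413a²c − 639abc + 82ac² + 304b²c − 110bc² − 540ac + 400bc + 104c² − 48c³ − 392a³ + 476a²b + 52ab² + 616a² − 648ab − 64b² − 224a + 256b + 64c − 96b³    [combine like terms]

413a²c − 639abc + 82ac² + 304b²c − 110bc² − 540ac + 400bc + 104c² − 48c³ − 392a³ + 476a²b + 52ab² + 616a² − 648ab − 64b² − 224a + 256b + 64c − 96b³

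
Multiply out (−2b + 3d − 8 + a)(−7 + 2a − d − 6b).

(−2b + 3d − 8 + a)(−7 + 2a − d − 6b)
= 14b − 4ab + 2bd + 12b^2 − 21d + 6ad − 3d^2 − 18bd + 56 − 16a + 8d + 48b − 7a + 2a^2 − ad − 6ab    [distributive law]
= 62b − 10ab − 16bd + 12b^2 − 13d + 5ad − 3d^2 + 56 − 23a + 2a^2    [combine like terms]

62b − 10ab − 16bd + 12b^2 − 13d + 5ad − 3d^2 + 56 − 23a + 2a^2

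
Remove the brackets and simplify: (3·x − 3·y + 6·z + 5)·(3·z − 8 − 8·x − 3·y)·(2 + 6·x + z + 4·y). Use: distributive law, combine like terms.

(3·x − 3·y + 6·z + 5)·(3·z − 8 − 8·x − 3·y)·(2 + 6·x + z + 4·y)
= (9·x·z − 24·x − 24·x^2 − 9·x·y − 9·y·z + 24·y + 24·x·y + 9·y^2 + 18·z^2 − 48·z − 48·x·z − 18·y·z + 15·z − 40 − 40·x − 15·y)·(2 + 6·x + z + 4·y)    [distributive law]
= (−39·x·z − 64·x − 24·x^2 + 15·x·y − 27·y·z + 9·y + 9·y^2 + 18·z^2 − 33·z − 40)·(2 + 6·x + z + 4·y)    [combine like terms]
= −78·x·z − 234·x^2·z − 39·x·z^2 − 156·x·y·z − 128·x − 384·x^2 − 64·x·z − 256·x·y − 48·x^2 − 144·x^3 − 24·x^2·z − 96·x^2·y + 30·x·y + 90·x^2·y + 15·x·y·z + 60·x·y^2 − 54·y·z − 162·x·y·z − 27·y·z^2 − 108·y^2·z + 18·y + 54·x·y + 9·y·z + 36·y^2 + 18·y^2 + 54·x·y^2 + 9·y^2·z + 36·y^3 + 36·z^2 + 108·x·z^2 + 18·z^3 + 72·y·z^2 − 66·z − 198·x·z − 33·z^2 − 132·y·z − 80 − 240·x − 40·z − 160·y    [distributive law]
= −340·x·z − 258·x^2·z + 69·x·z^2 − 303·x·y·z − 368·x − 432·x^2 − 172·x·y − 144·x^3 − 6·x^2·y + 114·x·y^2 − 177·y·z + 45·y·z^2 − 99·y^2·z − 142·y + 54·y^2 + 36·y^3 + 3·z^2 + 18·z^3 − 106·z − 80    [combine like terms]

−340·x·z − 258·x^2·z + 69·x·z^2 − 303·x·y·z − 368·x − 432·x^2 − 172·x·y − 144·x^3 − 6·x^2·y + 114·x·y^2 − 177·y·z + 45·y·z^2 − 99·y^2·z − 142·y + 54·y^2 + 36·y^3 + 3·z^2 + 18·z^3 − 106·z − 80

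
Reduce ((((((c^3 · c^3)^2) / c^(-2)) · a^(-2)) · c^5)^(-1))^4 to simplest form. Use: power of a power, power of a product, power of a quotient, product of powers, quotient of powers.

((((((c^3 · c^3)^2) / c^(-2)) · a^(-2)) · c^5)^(-1))^4
= (((((c^3 · c^3)^2) / c^(-2)) · a^(-2)) · c^5)^(-4)    [power of a power]
= (((((c^3 · c^3)^2) / c^(-2)) · a^(-2))^(-4)) · ((c^5)^(-4))    [power of a product]
= (((((c^3 · c^3)^2) / c^(-2))^(-4)) · ((a^(-2))^(-4))) · ((c^5)^(-4))    [power of a product]
= (((((c^3 · c^3)^2)^(-4)) / ((c^(-2))^(-4))) · ((a^(-2))^(-4))) · ((c^5)^(-4))    [power of a quotient]
= ((((c^3 · c^3)^(-8)) / ((c^(-2))^(-4))) · ((a^(-2))^(-4))) · ((c^5)^(-4))    [power of a power]
= (((((c^3)^(-8)) · ((c^3)^(-8))) / ((c^(-2))^(-4))) · ((a^(-2))^(-4))) · ((c^5)^(-4))    [power of a product]
= (((c^(-24) · ((c^3)^(-8))) / ((c^(-2))^(-4))) · ((a^(-2))^(-4))) · ((c^5)^(-4))    [power of a power]
= (((c^(-24) · c^(-24)) / ((c^(-2))^(-4))) · ((a^(-2))^(-4))) · ((c^5)^(-4))    [power of a power]
= ((c^(-48) / ((c^(-2))^(-4))) · ((a^(-2))^(-4))) · ((c^5)^(-4))    [product of powers]
= ((c^(-48) / c^8) · ((a^(-2))^(-4))) · ((c^5)^(-4))    [power of a power]
= (c^(-56) · ((a^(-2))^(-4))) · ((c^5)^(-4))    [quotient of powers]
= (c^(-56) · a^8) · ((c^5)^(-4))    [power of a power]
= (c^(-56) · a^8) · c^(-20)    [power of a power]
= a^8·c^(-76)    [product of powers]

a^8·c^(-76)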